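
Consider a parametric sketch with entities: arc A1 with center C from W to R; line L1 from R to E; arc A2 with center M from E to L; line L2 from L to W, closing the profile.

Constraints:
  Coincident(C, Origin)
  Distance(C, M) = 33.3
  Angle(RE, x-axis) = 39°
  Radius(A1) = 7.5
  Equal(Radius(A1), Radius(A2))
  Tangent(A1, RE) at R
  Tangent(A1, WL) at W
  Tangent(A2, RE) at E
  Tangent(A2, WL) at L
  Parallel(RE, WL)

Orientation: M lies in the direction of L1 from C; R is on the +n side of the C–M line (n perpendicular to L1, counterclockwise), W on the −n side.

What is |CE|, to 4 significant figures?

34.13

The slot axis is L1's direction at 39.0°, so u = (cos 39.0°, sin 39.0°) = (0.7771, 0.6293) and n = (−sin 39.0°, cos 39.0°) = (-0.6293, 0.7771). C is at the origin and M lies 33.3 along u from C, so M = 33.3·u = (25.88, 20.96). Tangency of A1 to both parallel lines with radius 7.5 puts R and W at C ± 7.5·n: R = (-4.720, 5.829), W = (4.720, -5.829). Equal radii place E and L the same way about M: E = M + 7.5·n = (21.16, 26.78), L = M − 7.5·n = (30.60, 15.13). Then |CE| = |E − C| = 34.13.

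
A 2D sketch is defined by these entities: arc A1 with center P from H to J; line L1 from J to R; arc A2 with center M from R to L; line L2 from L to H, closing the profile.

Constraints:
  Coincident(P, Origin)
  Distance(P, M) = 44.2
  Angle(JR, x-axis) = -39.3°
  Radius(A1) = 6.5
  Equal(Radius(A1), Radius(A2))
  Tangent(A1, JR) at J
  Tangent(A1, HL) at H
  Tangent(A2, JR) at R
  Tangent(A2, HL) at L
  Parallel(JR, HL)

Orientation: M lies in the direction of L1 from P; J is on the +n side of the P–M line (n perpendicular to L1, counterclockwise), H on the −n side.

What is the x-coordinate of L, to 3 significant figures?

30.1

The slot axis is L1's direction at -39.3°, so u = (cos -39.3°, sin -39.3°) = (0.774, -0.633) and n = (−sin -39.3°, cos -39.3°) = (0.633, 0.774). P is at the origin and M lies 44.2 along u from P, so M = 44.2·u = (34.2, -28.0). Tangency of A1 to both parallel lines with radius 6.5 puts J and H at P ± 6.5·n: J = (4.12, 5.03), H = (-4.12, -5.03). Equal radii place R and L the same way about M: R = M + 6.5·n = (38.3, -23.0), L = M − 6.5·n = (30.1, -33.0). So L.x = 30.1.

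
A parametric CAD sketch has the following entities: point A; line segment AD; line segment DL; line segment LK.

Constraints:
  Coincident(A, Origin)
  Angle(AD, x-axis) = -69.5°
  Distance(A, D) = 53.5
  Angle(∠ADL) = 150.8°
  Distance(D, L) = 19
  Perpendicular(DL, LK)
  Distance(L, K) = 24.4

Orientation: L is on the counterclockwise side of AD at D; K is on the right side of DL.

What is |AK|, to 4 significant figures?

82.87

A is at the origin; AD runs at -69.5° with length 53.5, so D = 53.5·(cos -69.5°, sin -69.5°) = (18.74, -50.11). ∠ADL = 150.8°, so DL runs at -69.5° + (180° − 150.8°) = -40.30° from the x-axis; with |DL| = 19.0, L = D + 19.0·(cos -40.30°, sin -40.30°) = (33.23, -62.40). DL is perpendicular to LK; with |LK| = 24.4 on the right of DL, K = L + 24.4·(-0.6468, -0.7627) = (17.45, -81.01). Then |AK| = |K − A| = 82.87.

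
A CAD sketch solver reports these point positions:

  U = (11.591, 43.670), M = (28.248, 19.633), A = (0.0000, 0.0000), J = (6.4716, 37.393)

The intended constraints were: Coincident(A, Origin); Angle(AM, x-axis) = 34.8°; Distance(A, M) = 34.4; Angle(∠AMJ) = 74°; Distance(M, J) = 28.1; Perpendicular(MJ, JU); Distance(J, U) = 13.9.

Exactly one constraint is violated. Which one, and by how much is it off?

Distance(J, U) = 13.9 — off by 5.80.

A = (0.00, 0.00) ✓; AM at 34.80° ✓; |AM| = 34.40 ✓; ∠AMJ = 74.00° ✓; |MJ| = 28.10 ✓; ∠(MJ, JU) = 90.00° ✓; |JU| = 8.100 ✗.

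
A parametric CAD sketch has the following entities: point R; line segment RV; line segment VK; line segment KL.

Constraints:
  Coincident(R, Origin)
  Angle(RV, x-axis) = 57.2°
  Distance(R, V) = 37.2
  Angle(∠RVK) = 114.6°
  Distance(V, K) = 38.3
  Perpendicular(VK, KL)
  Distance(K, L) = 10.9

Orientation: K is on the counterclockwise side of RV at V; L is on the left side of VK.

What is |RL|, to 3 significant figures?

58.5

∠RVK = 114.6°, so VK runs at 57.2° + (180° − 114.6°) = 123° from the x-axis; with |VK| = 38.3, K = V + 38.3·(cos 123°, sin 123°) = (-0.483, 63.5). VK ⟂ KL; with |KL| = 10.9 on the left of VK, L = K + 10.9·(-0.842, -0.539) = (-9.67, 57.7). Then |RL| = |L − R| = 58.5.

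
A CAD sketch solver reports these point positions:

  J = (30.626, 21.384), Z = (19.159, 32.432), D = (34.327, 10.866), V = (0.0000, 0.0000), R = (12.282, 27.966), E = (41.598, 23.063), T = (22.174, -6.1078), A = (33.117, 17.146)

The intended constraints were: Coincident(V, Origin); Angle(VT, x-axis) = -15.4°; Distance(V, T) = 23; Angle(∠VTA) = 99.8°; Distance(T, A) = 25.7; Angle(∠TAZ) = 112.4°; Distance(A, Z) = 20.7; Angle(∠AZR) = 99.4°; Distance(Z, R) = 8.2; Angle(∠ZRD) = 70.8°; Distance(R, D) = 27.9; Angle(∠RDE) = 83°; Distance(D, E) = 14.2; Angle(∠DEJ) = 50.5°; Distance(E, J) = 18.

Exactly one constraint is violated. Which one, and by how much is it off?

Distance(E, J) = 18 — off by 6.90.

V = (0.00, 0.00) ✓; VT at -15.40° ✓; |VT| = 23.00 ✓; ∠VTA = 99.80° ✓; |TA| = 25.70 ✓; ∠TAZ = 112.4° ✓; |AZ| = 20.70 ✓; ∠AZR = 99.40° ✓; |ZR| = 8.200 ✓; ∠ZRD = 70.80° ✓; |RD| = 27.90 ✓; ∠RDE = 83.00° ✓; |DE| = 14.20 ✓; ∠DEJ = 50.50° ✓; |EJ| = 11.10 ✗.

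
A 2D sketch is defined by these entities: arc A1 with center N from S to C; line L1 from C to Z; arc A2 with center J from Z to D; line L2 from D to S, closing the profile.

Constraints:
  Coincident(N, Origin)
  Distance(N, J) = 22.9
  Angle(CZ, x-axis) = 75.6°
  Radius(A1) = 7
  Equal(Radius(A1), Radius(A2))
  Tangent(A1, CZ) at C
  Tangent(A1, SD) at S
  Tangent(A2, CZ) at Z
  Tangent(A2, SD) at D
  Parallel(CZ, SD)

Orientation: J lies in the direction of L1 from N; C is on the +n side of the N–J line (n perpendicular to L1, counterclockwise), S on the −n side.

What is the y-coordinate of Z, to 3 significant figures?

23.9

Tangency of A1 to both parallel lines with radius 7.0 puts C and S at N ± 7.0·n: C = (-6.78, 1.74), S = (6.78, -1.74). Equal radii place Z and D the same way about J: Z = J + 7.0·n = (-1.09, 23.9), D = J − 7.0·n = (12.5, 20.4). So Z.y = 23.9.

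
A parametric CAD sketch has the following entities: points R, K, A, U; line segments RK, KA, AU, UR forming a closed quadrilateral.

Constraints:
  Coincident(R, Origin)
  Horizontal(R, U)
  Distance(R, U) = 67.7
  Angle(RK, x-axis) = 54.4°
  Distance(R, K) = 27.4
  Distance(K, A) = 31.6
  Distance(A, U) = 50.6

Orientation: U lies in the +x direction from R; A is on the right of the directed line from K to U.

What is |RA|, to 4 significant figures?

20.20

Checks: RK at 54.40° ✓; |KA| = 31.60 ✓; |AU| = 50.60 ✓.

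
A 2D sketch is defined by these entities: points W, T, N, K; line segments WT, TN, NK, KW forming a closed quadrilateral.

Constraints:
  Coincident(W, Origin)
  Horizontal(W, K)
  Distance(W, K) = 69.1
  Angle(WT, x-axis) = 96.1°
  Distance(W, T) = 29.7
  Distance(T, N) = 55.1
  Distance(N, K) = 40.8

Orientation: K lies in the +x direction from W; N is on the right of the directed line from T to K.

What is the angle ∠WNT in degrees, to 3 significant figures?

27.7°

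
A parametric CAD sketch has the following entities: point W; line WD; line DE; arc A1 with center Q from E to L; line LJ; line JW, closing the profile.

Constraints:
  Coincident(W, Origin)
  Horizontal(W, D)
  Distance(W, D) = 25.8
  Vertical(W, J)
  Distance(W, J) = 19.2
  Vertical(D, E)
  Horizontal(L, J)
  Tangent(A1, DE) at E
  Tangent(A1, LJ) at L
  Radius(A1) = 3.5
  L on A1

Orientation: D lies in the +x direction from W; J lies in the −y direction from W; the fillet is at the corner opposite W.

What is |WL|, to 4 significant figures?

29.43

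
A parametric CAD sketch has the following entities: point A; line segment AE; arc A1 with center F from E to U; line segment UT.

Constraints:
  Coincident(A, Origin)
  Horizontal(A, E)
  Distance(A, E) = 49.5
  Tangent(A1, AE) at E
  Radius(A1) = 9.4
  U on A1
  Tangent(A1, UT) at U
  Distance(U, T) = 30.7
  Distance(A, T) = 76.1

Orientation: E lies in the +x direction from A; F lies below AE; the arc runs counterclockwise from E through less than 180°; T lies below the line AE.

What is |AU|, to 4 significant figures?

46.47

A is at the origin; AE is horizontal with |AE| = 49.5 and E on the +x side, so E = (49.50, 0.000). A1 meets AE tangentially, so FE is at right angles to AE, so F = E + (0, -9.4) = (49.50, -9.400). Since FU ⟂ UT (tangency), |FT| = √(9.4² + 30.7²) = 32.11 regardless of where U sits on A1. So T lies on both circle(A, 76.1) and circle(F, 32.11); the below-AE intersection is T = (66.81, -36.44). U is the foot of the tangent from T: U = (43.41, -16.56).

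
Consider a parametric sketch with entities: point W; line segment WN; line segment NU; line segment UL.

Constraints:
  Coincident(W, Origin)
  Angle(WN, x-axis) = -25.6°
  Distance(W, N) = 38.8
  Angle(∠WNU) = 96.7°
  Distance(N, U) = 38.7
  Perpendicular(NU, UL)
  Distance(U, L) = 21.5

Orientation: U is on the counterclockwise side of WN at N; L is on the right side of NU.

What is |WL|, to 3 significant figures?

74.0

∠WNU = 96.7°, so NU runs at -25.6° + (180° − 96.7°) = 57.7° from the x-axis; with |NU| = 38.7, U = N + 38.7·(cos 57.7°, sin 57.7°) = (55.7, 15.9). The perpendicularity gives UL at right angles to NU; with |UL| = 21.5 on the right of NU, L = U + 21.5·(0.845, -0.534) = (73.8, 4.46). Then |WL| = |L − W| = 74.0.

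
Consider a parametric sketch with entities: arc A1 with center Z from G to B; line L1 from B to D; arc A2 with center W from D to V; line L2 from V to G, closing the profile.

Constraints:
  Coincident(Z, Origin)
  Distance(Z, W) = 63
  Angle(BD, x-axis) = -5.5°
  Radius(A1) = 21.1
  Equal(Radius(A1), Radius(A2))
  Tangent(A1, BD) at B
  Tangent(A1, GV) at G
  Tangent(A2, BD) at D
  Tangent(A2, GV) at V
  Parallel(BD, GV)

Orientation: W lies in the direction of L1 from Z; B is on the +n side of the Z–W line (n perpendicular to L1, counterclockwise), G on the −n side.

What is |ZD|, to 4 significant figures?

66.44

Tangency of A1 to both parallel lines with radius 21.1 puts B and G at Z ± 21.1·n: B = (2.022, 21.00), G = (-2.022, -21.00). Equal radii place D and V the same way about W: D = W + 21.1·n = (64.73, 14.96), V = W − 21.1·n = (60.69, -27.04). Then |ZD| = |D − Z| = 66.44.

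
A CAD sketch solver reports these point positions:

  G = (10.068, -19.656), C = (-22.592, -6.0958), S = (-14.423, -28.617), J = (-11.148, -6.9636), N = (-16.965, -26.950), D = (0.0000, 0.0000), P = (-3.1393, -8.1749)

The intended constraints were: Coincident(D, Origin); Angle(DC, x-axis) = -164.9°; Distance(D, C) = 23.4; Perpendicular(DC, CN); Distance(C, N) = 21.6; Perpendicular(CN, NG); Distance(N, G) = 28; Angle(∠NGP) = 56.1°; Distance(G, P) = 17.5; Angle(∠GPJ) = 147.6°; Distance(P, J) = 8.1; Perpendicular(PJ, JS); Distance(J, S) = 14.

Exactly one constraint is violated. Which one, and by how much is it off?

Distance(J, S) = 14 — off by 7.90.

D = (0.00, 0.00) ✓; DC at -164.9° ✓; |DC| = 23.40 ✓; ∠(DC, CN) = 90.00° ✓; |CN| = 21.60 ✓; ∠(CN, NG) = 90.00° ✓; |NG| = 28.00 ✓; ∠NGP = 56.10° ✓; |GP| = 17.50 ✓; ∠GPJ = 147.6° ✓; |PJ| = 8.100 ✓; ∠(PJ, JS) = 90.00° ✓; |JS| = 21.90 ✗.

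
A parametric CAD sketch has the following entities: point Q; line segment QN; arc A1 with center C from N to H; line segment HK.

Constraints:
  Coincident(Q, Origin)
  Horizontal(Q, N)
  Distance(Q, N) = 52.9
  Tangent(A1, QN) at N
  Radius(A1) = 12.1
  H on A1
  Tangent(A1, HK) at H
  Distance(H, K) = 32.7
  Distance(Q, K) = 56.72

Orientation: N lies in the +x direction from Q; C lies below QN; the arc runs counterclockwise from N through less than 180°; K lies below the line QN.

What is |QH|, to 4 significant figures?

42.25

Checks: Q.y = 0.00, N.y = 0.00 ✓; |CH| = 12.10 ✓; ∠(CH, HK) = 90.00° ✓; |HK| = 32.70 ✓; |QK| = 56.72 ✓.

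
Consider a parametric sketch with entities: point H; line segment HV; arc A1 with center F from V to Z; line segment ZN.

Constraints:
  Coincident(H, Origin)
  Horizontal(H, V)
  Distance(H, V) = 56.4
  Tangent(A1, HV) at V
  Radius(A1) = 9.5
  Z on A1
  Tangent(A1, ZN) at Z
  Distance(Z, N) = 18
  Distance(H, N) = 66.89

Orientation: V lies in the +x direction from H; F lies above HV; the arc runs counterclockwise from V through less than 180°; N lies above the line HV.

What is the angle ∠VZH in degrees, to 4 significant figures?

43.09°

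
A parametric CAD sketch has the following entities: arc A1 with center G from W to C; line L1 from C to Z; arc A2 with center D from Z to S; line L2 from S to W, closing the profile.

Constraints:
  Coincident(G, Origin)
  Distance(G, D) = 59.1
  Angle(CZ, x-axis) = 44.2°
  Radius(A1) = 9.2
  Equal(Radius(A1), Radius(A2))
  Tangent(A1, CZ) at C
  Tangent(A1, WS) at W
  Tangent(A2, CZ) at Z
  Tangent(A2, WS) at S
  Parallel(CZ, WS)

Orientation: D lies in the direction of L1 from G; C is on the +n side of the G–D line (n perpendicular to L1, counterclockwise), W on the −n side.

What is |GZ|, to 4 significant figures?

59.81

The slot axis is L1's direction at 44.2°, so u = (cos 44.2°, sin 44.2°) = (0.7169, 0.6972) and n = (−sin 44.2°, cos 44.2°) = (-0.6972, 0.7169). G is at the origin and D lies 59.1 along u from G, so D = 59.1·u = (42.37, 41.20). Tangency of A1 to both parallel lines with radius 9.2 puts C and W at G ± 9.2·n: C = (-6.414, 6.596), W = (6.414, -6.596). Equal radii place Z and S the same way about D: Z = D + 9.2·n = (35.96, 47.80), S = D − 9.2·n = (48.78, 34.61). Then |GZ| = |Z − G| = 59.81.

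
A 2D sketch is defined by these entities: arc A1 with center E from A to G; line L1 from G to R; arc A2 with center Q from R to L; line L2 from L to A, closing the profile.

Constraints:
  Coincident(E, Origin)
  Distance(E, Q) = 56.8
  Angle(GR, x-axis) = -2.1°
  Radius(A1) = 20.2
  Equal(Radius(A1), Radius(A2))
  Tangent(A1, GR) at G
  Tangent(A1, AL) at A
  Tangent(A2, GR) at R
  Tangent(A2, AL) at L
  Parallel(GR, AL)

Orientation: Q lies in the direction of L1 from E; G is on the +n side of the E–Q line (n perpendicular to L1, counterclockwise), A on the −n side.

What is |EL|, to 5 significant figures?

60.285

The slot axis is L1's direction at -2.1°, so u = (cos -2.1°, sin -2.1°) = (0.99933, -0.036644) and n = (−sin -2.1°, cos -2.1°) = (0.036644, 0.99933). E is at the origin and Q lies 56.8 along u from E, so Q = 56.8·u = (56.762, -2.0814). Tangency of A1 to both parallel lines with radius 20.2 puts G and A at E ± 20.2·n: G = (0.74020, 20.186), A = (-0.74020, -20.186). Equal radii place R and L the same way about Q: R = Q + 20.2·n = (57.502, 18.105), L = Q − 20.2·n = (56.022, -22.268). Then |EL| = |L − E| = 60.285.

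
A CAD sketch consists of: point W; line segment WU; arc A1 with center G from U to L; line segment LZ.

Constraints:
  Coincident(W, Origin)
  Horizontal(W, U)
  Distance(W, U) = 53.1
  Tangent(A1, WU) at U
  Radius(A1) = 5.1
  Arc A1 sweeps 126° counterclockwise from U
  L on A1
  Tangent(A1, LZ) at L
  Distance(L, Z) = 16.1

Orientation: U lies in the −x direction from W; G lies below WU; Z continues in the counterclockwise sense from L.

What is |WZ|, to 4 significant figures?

52.22

W is at the origin; WU is horizontal with |WU| = 53.1 and U on the −x side, so U = (-53.10, 0.000). Tangency of A1 to WU means the radius GU is perpendicular to WU, so G = U + (0, -5.1) = (-53.10, -5.100). On A1, U sits at bearing 90° from G; a 126° counterclockwise sweep puts L at bearing 216°, so L = G + 5.1·(cos 216°, sin 216°) = (-57.23, -8.098). A1 meets LZ tangentially, so GL is at right angles to LZ, so LZ runs along (−sin 216°, cos 216°); with |LZ| = 16.1, Z = (-47.76, -21.12). Then |WZ| = |Z − W| = 52.22.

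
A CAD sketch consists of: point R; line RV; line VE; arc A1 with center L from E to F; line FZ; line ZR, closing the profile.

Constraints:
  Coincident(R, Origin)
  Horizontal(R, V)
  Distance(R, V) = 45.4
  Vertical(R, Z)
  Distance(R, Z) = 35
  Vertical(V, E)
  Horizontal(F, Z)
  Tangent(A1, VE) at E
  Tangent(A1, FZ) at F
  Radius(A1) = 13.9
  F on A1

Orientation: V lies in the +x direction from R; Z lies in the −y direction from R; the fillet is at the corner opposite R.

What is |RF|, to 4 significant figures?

47.09

R is at the origin; R and V share the same y with |RV| = 45.4 and V on the +x side, so V = (45.40, 0.000). R and Z share the same x with |RZ| = 35.0 and Z on the −y side, so Z = (0.000, -35.00). The virtual corner opposite R is at (45.40, -35.00). Since A1 is tangent to VE there, LE ⟂ VE and A1 meets FZ tangentially, so LF is at right angles to FZ, with radius 13.9, so the center L sits 13.9 in from both sides at L = (31.50, -21.10). That places the tangent points at E = (45.40, -21.10) on VE and F = (31.50, -35.00) on FZ. Then |RF| = |F − R| = 47.09.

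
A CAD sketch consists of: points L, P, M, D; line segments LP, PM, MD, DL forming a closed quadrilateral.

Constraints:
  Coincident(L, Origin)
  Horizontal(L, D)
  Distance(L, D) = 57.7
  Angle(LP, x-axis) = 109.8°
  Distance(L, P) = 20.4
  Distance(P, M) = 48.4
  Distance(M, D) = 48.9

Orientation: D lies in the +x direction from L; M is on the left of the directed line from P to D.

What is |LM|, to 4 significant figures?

55.73

Checks: |PM| = 48.40 ✓; |MD| = 48.90 ✓.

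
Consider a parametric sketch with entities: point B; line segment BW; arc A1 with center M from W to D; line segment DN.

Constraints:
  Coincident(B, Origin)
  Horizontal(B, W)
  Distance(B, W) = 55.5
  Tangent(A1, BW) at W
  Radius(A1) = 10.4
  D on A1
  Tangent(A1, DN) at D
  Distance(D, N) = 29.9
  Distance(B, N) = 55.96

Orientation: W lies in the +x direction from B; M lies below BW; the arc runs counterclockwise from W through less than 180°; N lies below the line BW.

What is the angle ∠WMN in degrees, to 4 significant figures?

152.2°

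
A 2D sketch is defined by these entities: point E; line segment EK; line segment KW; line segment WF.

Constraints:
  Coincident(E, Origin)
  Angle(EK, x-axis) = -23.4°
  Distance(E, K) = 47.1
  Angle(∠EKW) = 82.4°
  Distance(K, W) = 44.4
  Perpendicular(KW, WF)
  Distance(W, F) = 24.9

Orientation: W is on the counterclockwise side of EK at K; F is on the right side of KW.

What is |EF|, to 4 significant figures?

81.13

∠EKW = 82.4°, so KW runs at -23.4° + (180° − 82.4°) = 74.20° from the x-axis; with |KW| = 44.4, W = K + 44.4·(cos 74.20°, sin 74.20°) = (55.32, 24.02). The perpendicularity gives WF at right angles to KW; with |WF| = 24.9 on the right of KW, F = W + 24.9·(0.9622, -0.2723) = (79.27, 17.24). Then |EF| = |F − E| = 81.13.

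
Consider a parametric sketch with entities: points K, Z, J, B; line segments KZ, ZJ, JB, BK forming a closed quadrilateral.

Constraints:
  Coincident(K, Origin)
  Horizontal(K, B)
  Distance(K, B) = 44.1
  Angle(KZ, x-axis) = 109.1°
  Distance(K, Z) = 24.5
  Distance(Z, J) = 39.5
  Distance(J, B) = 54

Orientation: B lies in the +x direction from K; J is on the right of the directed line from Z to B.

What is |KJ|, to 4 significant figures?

17.93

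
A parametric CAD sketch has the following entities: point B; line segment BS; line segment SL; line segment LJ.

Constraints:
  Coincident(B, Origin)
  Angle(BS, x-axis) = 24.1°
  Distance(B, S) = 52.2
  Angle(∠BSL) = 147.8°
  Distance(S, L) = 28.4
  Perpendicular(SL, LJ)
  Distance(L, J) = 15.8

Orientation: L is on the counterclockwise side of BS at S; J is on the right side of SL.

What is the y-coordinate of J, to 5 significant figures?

36.176

B is at the origin; BS runs at 24.1° with length 52.2, so S = 52.2·(cos 24.1°, sin 24.1°) = (47.650, 21.315). ∠BSL = 147.8°, so SL runs at 24.1° + (180° − 147.8°) = 56.300° from the x-axis; with |SL| = 28.4, L = S + 28.4·(cos 56.300°, sin 56.300°) = (63.408, 44.942). The perpendicularity gives LJ at right angles to SL; with |LJ| = 15.8 on the right of SL, J = L + 15.8·(0.83195, -0.55484) = (76.552, 36.176). So J.y = 36.176.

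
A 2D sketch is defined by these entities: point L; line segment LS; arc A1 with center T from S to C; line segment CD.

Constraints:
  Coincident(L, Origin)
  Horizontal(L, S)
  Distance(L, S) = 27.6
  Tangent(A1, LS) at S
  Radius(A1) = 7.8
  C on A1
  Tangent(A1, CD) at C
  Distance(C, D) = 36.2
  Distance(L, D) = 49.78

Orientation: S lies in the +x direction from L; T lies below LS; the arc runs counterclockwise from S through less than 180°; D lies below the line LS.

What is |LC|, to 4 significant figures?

21.51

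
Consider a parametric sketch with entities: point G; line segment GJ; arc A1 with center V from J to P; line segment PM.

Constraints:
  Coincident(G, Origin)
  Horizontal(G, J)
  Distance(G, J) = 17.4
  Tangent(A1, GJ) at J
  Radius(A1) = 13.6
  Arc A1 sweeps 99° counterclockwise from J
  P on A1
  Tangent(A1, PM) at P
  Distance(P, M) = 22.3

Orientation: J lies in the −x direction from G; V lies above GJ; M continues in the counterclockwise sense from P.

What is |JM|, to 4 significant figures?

39.04

G is at the origin; G and J share the same y with |GJ| = 17.4 and J on the −x side, so J = (-17.40, 0.000). A1 meets GJ tangentially, so VJ is at right angles to GJ, so V = J + (0, 13.6) = (-17.40, 13.60). On A1, J sits at bearing -90° from V; a 99° counterclockwise sweep puts P at bearing 9°, so P = V + 13.6·(cos 9°, sin 9°) = (-3.967, 15.73). Tangency of A1 to PM means the radius VP is perpendicular to PM, so PM runs along (−sin 9°, cos 9°); with |PM| = 22.3, M = (-7.456, 37.75). Then |JM| = |M − J| = 39.04.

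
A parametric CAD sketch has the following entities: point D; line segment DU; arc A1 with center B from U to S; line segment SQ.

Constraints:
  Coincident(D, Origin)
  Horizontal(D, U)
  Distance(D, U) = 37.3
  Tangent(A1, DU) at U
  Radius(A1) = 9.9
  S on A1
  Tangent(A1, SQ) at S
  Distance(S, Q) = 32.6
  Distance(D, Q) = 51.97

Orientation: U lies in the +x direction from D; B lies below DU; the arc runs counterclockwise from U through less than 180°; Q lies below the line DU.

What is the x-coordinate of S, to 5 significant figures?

27.415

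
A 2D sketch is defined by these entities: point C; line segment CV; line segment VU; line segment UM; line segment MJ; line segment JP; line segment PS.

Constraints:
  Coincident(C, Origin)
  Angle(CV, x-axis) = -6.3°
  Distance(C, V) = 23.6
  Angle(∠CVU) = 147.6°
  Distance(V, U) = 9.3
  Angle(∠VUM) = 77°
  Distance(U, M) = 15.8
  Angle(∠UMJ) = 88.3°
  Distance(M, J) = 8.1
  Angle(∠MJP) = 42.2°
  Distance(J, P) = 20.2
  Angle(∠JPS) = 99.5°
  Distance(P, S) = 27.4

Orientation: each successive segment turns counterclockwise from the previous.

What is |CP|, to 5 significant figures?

36.782

C is at the origin; CV runs at -6.3° with length 23.6, so V = (23.457, -2.5897). ∠CVU = 147.6° gives VU at 26.100° from the x-axis; with |VU| = 9.3, U = (31.809, 1.5017). ∠VUM = 77.0° gives UM at 129.10° from the x-axis; with |UM| = 15.8, M = (21.844, 13.763). ∠UMJ = 88.3° gives MJ at -139.20° from the x-axis; with |MJ| = 8.1, J = (15.713, 8.4705). ∠MJP = 42.2° gives JP at -1.4000° from the x-axis; with |JP| = 20.2, P = (35.907, 7.9770). Then |CP| = |P − C| = 36.782.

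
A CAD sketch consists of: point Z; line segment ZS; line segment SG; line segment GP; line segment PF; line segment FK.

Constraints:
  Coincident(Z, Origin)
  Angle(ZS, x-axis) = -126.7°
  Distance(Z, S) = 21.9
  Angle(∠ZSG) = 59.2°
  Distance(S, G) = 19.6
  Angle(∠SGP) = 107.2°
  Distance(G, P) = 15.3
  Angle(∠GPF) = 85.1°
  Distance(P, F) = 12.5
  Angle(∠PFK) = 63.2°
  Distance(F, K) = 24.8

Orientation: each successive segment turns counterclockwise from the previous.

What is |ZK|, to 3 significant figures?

26.5

Z is at the origin; ZS runs at -126.7° with length 21.9, so S = (-13.1, -17.6). ∠ZSG = 59.2° gives SG at -5.90° from the x-axis; with |SG| = 19.6, G = (6.41, -19.6). ∠SGP = 107.2° gives GP at 66.9° from the x-axis; with |GP| = 15.3, P = (12.4, -5.50). ∠GPF = 85.1° gives PF at 162° from the x-axis; with |PF| = 12.5, F = (0.536, -1.60). ∠PFK = 63.2° gives FK at -81.4° from the x-axis; with |FK| = 24.8, K = (4.24, -26.1). Then |ZK| = |K − Z| = 26.5.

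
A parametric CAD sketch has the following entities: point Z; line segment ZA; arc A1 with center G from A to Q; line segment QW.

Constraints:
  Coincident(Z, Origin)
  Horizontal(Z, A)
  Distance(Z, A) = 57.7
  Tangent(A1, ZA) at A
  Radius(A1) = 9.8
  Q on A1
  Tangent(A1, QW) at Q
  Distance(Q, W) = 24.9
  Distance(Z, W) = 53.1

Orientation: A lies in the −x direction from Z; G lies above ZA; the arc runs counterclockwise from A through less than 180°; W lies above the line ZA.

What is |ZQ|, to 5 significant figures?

48.748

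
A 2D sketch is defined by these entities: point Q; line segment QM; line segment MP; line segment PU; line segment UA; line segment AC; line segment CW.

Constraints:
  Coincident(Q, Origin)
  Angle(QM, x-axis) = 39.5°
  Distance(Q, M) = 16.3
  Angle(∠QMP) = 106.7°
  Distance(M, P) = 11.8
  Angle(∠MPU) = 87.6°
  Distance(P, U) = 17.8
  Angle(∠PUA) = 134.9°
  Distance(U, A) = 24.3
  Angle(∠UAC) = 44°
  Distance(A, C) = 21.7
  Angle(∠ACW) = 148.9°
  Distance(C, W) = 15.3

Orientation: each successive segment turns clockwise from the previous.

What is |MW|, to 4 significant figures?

3.152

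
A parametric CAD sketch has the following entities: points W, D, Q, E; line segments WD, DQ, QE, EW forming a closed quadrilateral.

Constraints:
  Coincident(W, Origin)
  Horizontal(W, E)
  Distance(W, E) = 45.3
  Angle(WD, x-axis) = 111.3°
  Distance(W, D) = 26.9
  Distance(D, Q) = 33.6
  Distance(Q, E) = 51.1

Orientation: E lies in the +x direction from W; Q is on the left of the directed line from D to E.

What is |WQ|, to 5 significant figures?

47.150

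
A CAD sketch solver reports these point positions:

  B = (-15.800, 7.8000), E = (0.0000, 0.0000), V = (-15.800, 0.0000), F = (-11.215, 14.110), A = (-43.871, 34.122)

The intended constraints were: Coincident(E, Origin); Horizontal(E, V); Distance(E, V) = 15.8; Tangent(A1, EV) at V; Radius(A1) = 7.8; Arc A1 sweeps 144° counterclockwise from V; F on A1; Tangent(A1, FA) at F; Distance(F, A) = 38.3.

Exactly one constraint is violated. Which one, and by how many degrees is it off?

Tangent(A1, FA) at F — off by 4.50°.

E = (0.00, 0.00) ✓; E.y = 0.00, V.y = 0.00 ✓; |EV| = 15.80 ✓; ∠(BV, VE) = 90.00° ✓; |BV| = 7.800 ✓; bearing(B→F) − bearing(B→V) = 144.0° ✓; |BF| = 7.800 ✓; ∠(BF, FA) = 85.50° ✗; |FA| = 38.30 ✓.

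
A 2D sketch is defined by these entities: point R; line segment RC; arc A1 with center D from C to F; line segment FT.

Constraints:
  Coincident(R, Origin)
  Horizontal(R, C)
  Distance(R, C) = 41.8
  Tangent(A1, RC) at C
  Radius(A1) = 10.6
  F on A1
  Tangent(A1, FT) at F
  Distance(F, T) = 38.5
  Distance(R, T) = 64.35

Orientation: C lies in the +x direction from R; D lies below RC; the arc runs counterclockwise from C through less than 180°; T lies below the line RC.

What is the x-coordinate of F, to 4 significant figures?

31.46

R is at the origin; R and C share the same y with |RC| = 41.8 and C on the +x side, so C = (41.80, 0.000). Since A1 is tangent to RC there, DC ⟂ RC, so D = C + (0, -10.6) = (41.80, -10.60). Since DF ⟂ FT (tangency), |DT| = √(10.6² + 38.5²) = 39.93 regardless of where F sits on A1. So T lies on both circle(R, 64.35) and circle(D, 39.93); the below-RC intersection is T = (39.90, -50.49). F is the foot of the tangent from T: F = (31.46, -12.92).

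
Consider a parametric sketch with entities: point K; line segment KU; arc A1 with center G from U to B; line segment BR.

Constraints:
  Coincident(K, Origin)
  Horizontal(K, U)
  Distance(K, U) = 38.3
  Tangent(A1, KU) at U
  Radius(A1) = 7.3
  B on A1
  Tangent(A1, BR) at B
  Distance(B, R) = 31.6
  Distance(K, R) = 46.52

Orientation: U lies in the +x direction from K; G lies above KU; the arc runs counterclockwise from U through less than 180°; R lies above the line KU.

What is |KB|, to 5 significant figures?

45.828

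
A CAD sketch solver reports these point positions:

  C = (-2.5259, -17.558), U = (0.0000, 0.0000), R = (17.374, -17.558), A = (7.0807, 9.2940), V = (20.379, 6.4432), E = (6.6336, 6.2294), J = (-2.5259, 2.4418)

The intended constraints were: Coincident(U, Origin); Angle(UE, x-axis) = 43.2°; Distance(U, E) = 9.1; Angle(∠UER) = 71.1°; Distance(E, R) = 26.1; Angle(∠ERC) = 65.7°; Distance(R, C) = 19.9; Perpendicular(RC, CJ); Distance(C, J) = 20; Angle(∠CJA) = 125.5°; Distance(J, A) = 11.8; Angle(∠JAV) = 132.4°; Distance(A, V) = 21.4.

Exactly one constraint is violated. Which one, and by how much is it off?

Distance(A, V) = 21.4 — off by 7.80.

U = (0.00, 0.00) ✓; UE at 43.20° ✓; |UE| = 9.100 ✓; ∠UER = 71.10° ✓; |ER| = 26.10 ✓; ∠ERC = 65.70° ✓; |RC| = 19.90 ✓; ∠(RC, CJ) = 90.00° ✓; |CJ| = 20.00 ✓; ∠CJA = 125.5° ✓; |JA| = 11.80 ✓; ∠JAV = 132.4° ✓; |AV| = 13.60 ✗.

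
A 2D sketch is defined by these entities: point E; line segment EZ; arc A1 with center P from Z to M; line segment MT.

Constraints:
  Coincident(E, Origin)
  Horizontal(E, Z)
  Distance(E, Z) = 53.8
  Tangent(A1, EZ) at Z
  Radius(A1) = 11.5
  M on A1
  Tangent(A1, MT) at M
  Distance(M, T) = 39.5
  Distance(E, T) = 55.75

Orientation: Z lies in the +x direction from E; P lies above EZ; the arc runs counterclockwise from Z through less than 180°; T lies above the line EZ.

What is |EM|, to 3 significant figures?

64.6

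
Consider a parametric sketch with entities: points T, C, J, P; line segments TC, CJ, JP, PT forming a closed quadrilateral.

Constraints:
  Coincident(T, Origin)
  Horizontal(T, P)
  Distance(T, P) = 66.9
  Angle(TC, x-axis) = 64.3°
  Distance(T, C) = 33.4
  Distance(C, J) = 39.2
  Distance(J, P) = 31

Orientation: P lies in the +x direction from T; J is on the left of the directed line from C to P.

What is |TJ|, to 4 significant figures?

60.51

Checks: |CJ| = 39.20 ✓; |JP| = 31.00 ✓.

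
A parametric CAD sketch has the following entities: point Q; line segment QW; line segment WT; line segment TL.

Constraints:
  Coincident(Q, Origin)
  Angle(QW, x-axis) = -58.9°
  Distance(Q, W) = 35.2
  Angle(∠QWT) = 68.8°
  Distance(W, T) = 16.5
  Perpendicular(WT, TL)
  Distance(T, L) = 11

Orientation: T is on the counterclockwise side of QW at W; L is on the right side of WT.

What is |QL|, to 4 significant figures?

43.98

Q is at the origin; QW runs at -58.9° with length 35.2, so W = 35.2·(cos -58.9°, sin -58.9°) = (18.18, -30.14). ∠QWT = 68.8°, so WT runs at -58.9° + (180° − 68.8°) = 52.30° from the x-axis; with |WT| = 16.5, T = W + 16.5·(cos 52.30°, sin 52.30°) = (28.27, -17.09). WT is perpendicular to TL; with |TL| = 11.0 on the right of WT, L = T + 11.0·(0.7912, -0.6115) = (36.98, -23.81). Then |QL| = |L − Q| = 43.98.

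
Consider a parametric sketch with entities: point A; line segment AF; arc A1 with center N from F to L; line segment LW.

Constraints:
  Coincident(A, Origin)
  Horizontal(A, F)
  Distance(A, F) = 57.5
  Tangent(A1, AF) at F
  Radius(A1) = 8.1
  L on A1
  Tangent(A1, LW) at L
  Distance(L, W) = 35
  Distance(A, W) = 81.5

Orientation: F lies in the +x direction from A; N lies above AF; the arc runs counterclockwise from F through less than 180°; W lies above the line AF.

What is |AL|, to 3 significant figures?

65.9

A is at the origin; A and F share the same y with |AF| = 57.5 and F on the +x side, so F = (57.5, 0.00). The tangent condition forces NF to be normal to AF, so N = F + (0, 8.1) = (57.5, 8.10). Since NL ⟂ LW (tangency), |NW| = √(8.1² + 35.0²) = 35.9 regardless of where L sits on A1. So W lies on both circle(A, 81.5) and circle(N, 35.9); the above-AF intersection is W = (70.0, 41.8). L is the foot of the tangent from W: L = (65.5, 7.07).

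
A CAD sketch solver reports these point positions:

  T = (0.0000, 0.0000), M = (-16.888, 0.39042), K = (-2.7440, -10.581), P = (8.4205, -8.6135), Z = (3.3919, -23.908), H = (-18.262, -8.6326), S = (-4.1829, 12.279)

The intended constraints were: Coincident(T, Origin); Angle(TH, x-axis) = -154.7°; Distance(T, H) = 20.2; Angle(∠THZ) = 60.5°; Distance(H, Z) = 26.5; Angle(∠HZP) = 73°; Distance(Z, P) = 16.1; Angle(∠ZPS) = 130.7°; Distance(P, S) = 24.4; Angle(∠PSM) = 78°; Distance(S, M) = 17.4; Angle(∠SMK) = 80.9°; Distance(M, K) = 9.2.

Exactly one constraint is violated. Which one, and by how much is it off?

Distance(M, K) = 9.2 — off by 8.70.

T = (0.00, 0.00) ✓; TH at -154.7° ✓; |TH| = 20.20 ✓; ∠THZ = 60.50° ✓; |HZ| = 26.50 ✓; ∠HZP = 73.00° ✓; |ZP| = 16.10 ✓; ∠ZPS = 130.7° ✓; |PS| = 24.40 ✓; ∠PSM = 78.00° ✓; |SM| = 17.40 ✓; ∠SMK = 80.90° ✓; |MK| = 17.90 ✗.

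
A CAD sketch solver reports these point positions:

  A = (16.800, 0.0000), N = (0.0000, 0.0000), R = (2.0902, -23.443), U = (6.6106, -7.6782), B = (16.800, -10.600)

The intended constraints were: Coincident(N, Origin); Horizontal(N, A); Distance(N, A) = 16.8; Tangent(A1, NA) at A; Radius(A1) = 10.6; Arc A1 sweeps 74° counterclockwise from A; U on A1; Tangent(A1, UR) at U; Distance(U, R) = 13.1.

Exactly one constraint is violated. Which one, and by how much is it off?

Distance(U, R) = 13.1 — off by 3.30.

N = (0.00, 0.00) ✓; N.y = 0.00, A.y = 0.00 ✓; |NA| = 16.80 ✓; ∠(BA, AN) = 90.00° ✓; |BA| = 10.60 ✓; bearing(B→U) − bearing(B→A) = 74.00° ✓; |BU| = 10.60 ✓; ∠(BU, UR) = 90.00° ✓; |UR| = 16.40 ✗.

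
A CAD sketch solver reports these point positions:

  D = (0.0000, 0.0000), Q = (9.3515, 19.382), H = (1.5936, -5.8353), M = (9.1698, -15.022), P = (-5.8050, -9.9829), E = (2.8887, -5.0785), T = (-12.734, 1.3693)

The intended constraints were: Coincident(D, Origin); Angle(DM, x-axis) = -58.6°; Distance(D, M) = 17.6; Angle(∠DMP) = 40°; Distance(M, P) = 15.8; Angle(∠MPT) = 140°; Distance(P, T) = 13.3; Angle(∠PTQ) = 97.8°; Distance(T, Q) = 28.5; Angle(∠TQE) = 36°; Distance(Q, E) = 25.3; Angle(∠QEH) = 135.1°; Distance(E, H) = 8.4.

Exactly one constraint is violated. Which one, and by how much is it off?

Distance(E, H) = 8.4 — off by 6.90.

D = (0.00, 0.00) ✓; DM at -58.60° ✓; |DM| = 17.60 ✓; ∠DMP = 40.00° ✓; |MP| = 15.80 ✓; ∠MPT = 140.0° ✓; |PT| = 13.30 ✓; ∠PTQ = 97.80° ✓; |TQ| = 28.50 ✓; ∠TQE = 36.00° ✓; |QE| = 25.30 ✓; ∠QEH = 135.1° ✓; |EH| = 1.500 ✗.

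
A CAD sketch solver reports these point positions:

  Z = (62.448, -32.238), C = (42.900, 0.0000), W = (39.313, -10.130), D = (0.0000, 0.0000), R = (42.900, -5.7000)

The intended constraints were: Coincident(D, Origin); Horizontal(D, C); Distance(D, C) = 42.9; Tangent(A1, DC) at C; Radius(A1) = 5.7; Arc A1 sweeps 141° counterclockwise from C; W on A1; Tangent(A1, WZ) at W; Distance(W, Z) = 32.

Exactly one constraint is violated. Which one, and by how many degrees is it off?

Tangent(A1, WZ) at W — off by 4.70°.

D = (0.00, 0.00) ✓; D.y = 0.00, C.y = 0.00 ✓; |DC| = 42.90 ✓; ∠(RC, CD) = 90.00° ✓; |RC| = 5.700 ✓; bearing(R→W) − bearing(R→C) = 141.0° ✓; |RW| = 5.700 ✓; ∠(RW, WZ) = 94.70° ✗; |WZ| = 32.00 ✓.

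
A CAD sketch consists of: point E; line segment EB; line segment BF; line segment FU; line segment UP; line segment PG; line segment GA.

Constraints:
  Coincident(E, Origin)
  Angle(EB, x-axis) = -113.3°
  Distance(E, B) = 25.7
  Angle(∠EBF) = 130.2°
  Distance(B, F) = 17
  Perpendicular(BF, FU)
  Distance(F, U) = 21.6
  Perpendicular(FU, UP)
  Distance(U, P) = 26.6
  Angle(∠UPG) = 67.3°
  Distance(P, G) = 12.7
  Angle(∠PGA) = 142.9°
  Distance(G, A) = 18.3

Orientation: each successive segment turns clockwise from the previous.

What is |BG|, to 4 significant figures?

10.94

E is at the origin; EB runs at -113.3° with length 25.7, so B = (-10.17, -23.60). ∠EBF = 130.2° gives BF at -163.1° from the x-axis; with |BF| = 17.0, F = (-26.43, -28.55). The perpendicularity gives FU at right angles to BF, so FU runs at 106.9°; with |FU| = 21.6, U = (-32.71, -7.879). The perpendicularity gives UP at right angles to FU, so UP runs at 16.90°; with |UP| = 26.6, P = (-7.259, -0.1462). ∠UPG = 67.3° gives PG at -95.80° from the x-axis; with |PG| = 12.7, G = (-8.543, -12.78). Then |BG| = |G − B| = 10.94.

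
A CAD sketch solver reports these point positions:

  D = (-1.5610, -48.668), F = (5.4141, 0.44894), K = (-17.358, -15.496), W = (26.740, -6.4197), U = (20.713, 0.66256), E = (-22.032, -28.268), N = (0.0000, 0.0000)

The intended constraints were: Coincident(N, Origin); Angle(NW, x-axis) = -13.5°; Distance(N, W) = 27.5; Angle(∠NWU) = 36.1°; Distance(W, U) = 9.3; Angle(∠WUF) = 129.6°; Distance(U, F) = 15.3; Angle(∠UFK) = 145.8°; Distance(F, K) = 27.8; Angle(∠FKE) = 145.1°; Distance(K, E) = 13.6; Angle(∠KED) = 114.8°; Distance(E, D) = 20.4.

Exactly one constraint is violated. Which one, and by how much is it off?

Distance(E, D) = 20.4 — off by 8.50.

N = (0.00, 0.00) ✓; NW at -13.50° ✓; |NW| = 27.50 ✓; ∠NWU = 36.10° ✓; |WU| = 9.300 ✓; ∠WUF = 129.6° ✓; |UF| = 15.30 ✓; ∠UFK = 145.8° ✓; |FK| = 27.80 ✓; ∠FKE = 145.1° ✓; |KE| = 13.60 ✓; ∠KED = 114.8° ✓; |ED| = 28.90 ✗.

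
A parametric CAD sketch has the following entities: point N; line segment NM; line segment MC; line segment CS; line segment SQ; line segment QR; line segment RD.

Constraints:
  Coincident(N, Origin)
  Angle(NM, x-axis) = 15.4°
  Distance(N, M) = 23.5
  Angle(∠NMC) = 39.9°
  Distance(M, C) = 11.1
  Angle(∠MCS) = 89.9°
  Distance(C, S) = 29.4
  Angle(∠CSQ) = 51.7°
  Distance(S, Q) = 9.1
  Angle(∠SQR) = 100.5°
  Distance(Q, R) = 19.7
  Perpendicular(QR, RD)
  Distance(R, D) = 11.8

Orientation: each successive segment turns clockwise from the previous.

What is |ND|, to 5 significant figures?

6.4014

∠SQR = 100.5° gives QR at -62.600° from the x-axis; with |QR| = 19.7, R = (9.9684, -0.95082). The perpendicularity gives RD at right angles to QR, so RD runs at -152.60°; with |RD| = 11.8, D = (-0.50783, -6.3812). Then |ND| = |D − N| = 6.4014.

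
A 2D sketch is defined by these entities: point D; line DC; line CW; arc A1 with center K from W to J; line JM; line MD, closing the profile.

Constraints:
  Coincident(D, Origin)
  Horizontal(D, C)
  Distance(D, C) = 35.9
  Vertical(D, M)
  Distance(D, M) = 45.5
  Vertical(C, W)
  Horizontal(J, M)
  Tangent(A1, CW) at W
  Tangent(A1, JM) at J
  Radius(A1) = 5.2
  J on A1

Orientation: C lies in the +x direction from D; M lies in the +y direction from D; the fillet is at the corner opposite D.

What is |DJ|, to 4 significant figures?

54.89

D is at the origin; D and C share the same y with |DC| = 35.9 and C on the +x side, so C = (35.90, 0.000). D and M share the same x with |DM| = 45.5 and M on the +y side, so M = (0.000, 45.50). The virtual corner opposite D is at (35.90, 45.50). Since A1 is tangent to CW there, KW ⟂ CW and since A1 is tangent to JM there, KJ ⟂ JM, with radius 5.2, so the center K sits 5.2 in from both sides at K = (30.70, 40.30). That places the tangent points at W = (35.90, 40.30) on CW and J = (30.70, 45.50) on JM. Then |DJ| = |J − D| = 54.89.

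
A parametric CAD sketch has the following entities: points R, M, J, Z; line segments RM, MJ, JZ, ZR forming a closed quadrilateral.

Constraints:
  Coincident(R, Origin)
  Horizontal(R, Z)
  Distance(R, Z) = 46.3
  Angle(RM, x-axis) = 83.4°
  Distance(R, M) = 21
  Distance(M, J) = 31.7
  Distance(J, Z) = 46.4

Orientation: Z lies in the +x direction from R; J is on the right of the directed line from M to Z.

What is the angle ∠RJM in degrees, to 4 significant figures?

8.450°

Checks: |MJ| = 31.70 ✓; |JZ| = 46.40 ✓.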